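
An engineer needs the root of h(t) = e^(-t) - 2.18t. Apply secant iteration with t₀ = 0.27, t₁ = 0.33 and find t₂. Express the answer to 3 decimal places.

0.330

h(0.27) = 0.17478, h(0.33) = -0.00048
t₂ = 0.33000 − (-0.00048)·(0.33000 − 0.27000) / (-0.00048 − 0.17478) = 0.33000 − (-0.00003)/(-0.17526) = 0.32984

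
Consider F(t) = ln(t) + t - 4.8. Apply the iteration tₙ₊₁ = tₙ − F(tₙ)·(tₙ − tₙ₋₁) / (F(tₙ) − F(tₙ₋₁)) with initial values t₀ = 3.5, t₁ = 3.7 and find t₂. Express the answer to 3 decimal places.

3.537

F(3.5) = -0.04724, F(3.7) = 0.20833
t₂ = 3.70000 − 0.20833·(3.70000 − 3.50000) / (0.20833 − (-0.04724)) = 3.70000 − (0.04167)/(0.25557) = 3.53697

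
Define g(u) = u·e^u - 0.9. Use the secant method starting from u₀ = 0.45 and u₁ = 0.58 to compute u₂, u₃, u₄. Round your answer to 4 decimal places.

0.5265, 0.5297, 0.5298

g(0.45) = -0.194260, g(0.58) = 0.135902
u₂ = 0.580000 − 0.135902·(0.580000 − 0.450000) / (0.135902 − (-0.194260)) = 0.580000 − (0.017667)/(0.330162) = 0.526489
g(0.526489) = -0.008666
u₃ = 0.526489 − (-0.008666)·(0.526489 − 0.580000) / (-0.008666 − 0.135902) = 0.526489 − (0.000464)/(-0.144568) = 0.529697
g(0.529697) = -0.000354
u₄ = 0.529697 − (-0.000354)·(0.529697 − 0.526489) / (-0.000354 − (-0.008666)) = 0.529697 − (-0.000001)/(0.008312) = 0.529833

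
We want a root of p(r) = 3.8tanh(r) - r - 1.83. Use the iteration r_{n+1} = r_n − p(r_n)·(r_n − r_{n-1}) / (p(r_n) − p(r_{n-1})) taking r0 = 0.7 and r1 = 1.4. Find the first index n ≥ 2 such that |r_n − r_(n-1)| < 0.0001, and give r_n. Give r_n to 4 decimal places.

n = 8, r_n = 0.9096

p(0.7) = -0.233402, p(1.4) = 0.134336
r2 = 1.400000 − 0.134336·(0.700000)/(0.367739) = 1.144288;  |Δ| = 0.255712
p(1.144288) = 0.125953
r3 = 1.144288 − 0.125953·(-0.255712)/(-0.008383) = -2.697674;  |Δ| = 3.841961
p(-2.697674) = -2.897996
r4 = -2.697674 − (-2.897996)·(-3.841961)/(-3.023949) = 0.984263;  |Δ| = 3.681937
p(0.984263) = 0.054377
r5 = 0.984263 − 0.054377·(3.681937)/(2.952373) = 0.916448;  |Δ| = 0.067815
p(0.916448) = 0.005560
r6 = 0.916448 − 0.005560·(-0.067815)/(-0.048817) = 0.908724;  |Δ| = 0.007724
p(0.908724) = -0.000751
r7 = 0.908724 − (-0.000751)·(-0.007724)/(-0.006311) = 0.909643;  |Δ| = 0.000919
p(0.909643) = 0.000008
r8 = 0.909643 − 0.000008·(0.000919)/(0.000759) = 0.909633;  |Δ| = 0.000010
|r8 − r7| = 0.000010 < 0.0001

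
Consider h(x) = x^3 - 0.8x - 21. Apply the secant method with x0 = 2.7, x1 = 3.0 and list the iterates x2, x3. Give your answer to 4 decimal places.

2.8474, 2.8551

h(2.7) = -3.477000, h(3.0) = 3.600000
x2 = 3.000000 − 3.600000·(3.000000 − 2.700000) / (3.600000 − (-3.477000)) = 3.000000 − (1.080000)/(7.077000) = 2.847393
h(2.847393) = -0.192258
x3 = 2.847393 − (-0.192258)·(2.847393 − 3.000000) / (-0.192258 − 3.600000) = 2.847393 − (0.029340)/(-3.792258) = 2.855130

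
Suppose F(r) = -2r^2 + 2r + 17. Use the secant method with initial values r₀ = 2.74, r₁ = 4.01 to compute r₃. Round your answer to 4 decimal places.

3.4521

F(2.74) = 7.464800, F(4.01) = -7.140200
r₂ = 4.010000 − (-7.140200)·(4.010000 − 2.740000) / (-7.140200 − 7.464800) = 4.010000 − (-9.068054)/(-14.605000) = 3.389113
F(3.389113) = 0.806052
r₃ = 3.389113 − 0.806052·(3.389113 − 4.010000) / (0.806052 − (-7.140200)) = 3.389113 − (-0.500467)/(7.946252) = 3.452095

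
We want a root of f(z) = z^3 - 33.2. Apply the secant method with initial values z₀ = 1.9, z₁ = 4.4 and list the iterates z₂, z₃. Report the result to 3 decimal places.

f(1.9) = -26.34100, f(4.4) = 51.98400
z₂ = 4.40000 − 51.98400·(4.40000 − 1.90000) / (51.98400 − (-26.34100)) = 4.40000 − (129.96000)/(78.32500) = 2.74076
f(2.74076) = -12.61206
z₃ = 2.74076 − (-12.61206)·(2.74076 − 4.40000) / (-12.61206 − 51.98400) = 2.74076 − (20.92644)/(-64.59606) = 3.06472

2.741, 3.065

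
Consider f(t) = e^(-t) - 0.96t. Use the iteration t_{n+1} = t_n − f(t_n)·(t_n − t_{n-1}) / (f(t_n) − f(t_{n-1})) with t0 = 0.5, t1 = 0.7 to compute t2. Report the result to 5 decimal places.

0.58381

f(0.5) = 0.1265307, f(0.7) = -0.1754147
t2 = 0.7000000 − (-0.1754147)·(0.7000000 − 0.5000000) / (-0.1754147 − 0.1265307) = 0.7000000 − (-0.0350829)/(-0.3019454) = 0.5838103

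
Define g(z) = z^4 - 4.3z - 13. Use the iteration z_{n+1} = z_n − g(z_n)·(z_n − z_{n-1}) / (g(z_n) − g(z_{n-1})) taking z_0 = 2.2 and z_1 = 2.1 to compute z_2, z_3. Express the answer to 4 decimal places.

g(2.2) = 0.965600, g(2.1) = -2.581900
z_2 = 2.100000 − (-2.581900)·(2.100000 − 2.200000) / (-2.581900 − 0.965600) = 2.100000 − (0.258190)/(-3.547500) = 2.172781
g(2.172781) = -0.055338
z_3 = 2.172781 − (-0.055338)·(2.172781 − 2.100000) / (-0.055338 − (-2.581900)) = 2.172781 − (-0.004028)/(2.526562) = 2.174375

2.1728, 2.1744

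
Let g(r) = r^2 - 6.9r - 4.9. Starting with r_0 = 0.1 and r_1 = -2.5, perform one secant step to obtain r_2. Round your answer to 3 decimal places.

g(0.1) = -5.58000, g(-2.5) = 18.60000
r_2 = -2.50000 − 18.60000·(-2.50000 − 0.10000) / (18.60000 − (-5.58000)) = -2.50000 − (-48.36000)/(24.18000) = -0.50000

-0.500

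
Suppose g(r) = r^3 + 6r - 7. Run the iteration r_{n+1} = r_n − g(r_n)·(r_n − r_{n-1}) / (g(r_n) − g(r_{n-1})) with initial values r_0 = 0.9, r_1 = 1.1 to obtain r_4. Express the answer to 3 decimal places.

g(0.9) = -0.87100, g(1.1) = 0.93100
r_2 = 1.10000 − 0.93100·(1.10000 − 0.90000) / (0.93100 − (-0.87100)) = 1.10000 − (0.18620)/(1.80200) = 0.99667
g(0.99667) = -0.02993
r_3 = 0.99667 − (-0.02993)·(0.99667 − 1.10000) / (-0.02993 − 0.93100) = 0.99667 − (0.00309)/(-0.96093) = 0.99989
g(0.99989) = -0.00100
r_4 = 0.99989 − (-0.00100)·(0.99989 − 0.99667) / (-0.00100 − (-0.02993)) = 0.99989 − (0.00000)/(0.02894) = 1.00000

1.000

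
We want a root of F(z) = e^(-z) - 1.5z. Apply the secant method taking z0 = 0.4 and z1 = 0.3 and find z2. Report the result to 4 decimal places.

F(0.4) = 0.070320, F(0.3) = 0.290818
z2 = 0.300000 − 0.290818·(0.300000 − 0.400000) / (0.290818 − 0.070320) = 0.300000 − (-0.029082)/(0.220498) = 0.431891

0.4319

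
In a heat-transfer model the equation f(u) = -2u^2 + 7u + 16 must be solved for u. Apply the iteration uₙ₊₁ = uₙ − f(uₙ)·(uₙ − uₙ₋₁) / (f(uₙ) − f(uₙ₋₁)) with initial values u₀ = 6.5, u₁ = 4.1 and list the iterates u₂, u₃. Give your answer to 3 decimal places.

4.880, 5.111

f(6.5) = -23.00000, f(4.1) = 11.08000
u₂ = 4.10000 − 11.08000·(4.10000 − 6.50000) / (11.08000 − (-23.00000)) = 4.10000 − (-26.59200)/(34.08000) = 4.88028
f(4.88028) = 2.52767
u₃ = 4.88028 − 2.52767·(4.88028 − 4.10000) / (2.52767 − 11.08000) = 4.88028 − (1.97230)/(-8.55233) = 5.11090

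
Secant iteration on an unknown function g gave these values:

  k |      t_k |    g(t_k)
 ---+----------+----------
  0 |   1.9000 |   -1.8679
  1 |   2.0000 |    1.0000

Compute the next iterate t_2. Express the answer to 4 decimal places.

t_2 = 2.0000 − 1.0000·(2.0000 − 1.9000) / (1.0000 − (-1.8679))
   = 2.0000 − (0.100000)/(2.867900) = 1.965131

1.9651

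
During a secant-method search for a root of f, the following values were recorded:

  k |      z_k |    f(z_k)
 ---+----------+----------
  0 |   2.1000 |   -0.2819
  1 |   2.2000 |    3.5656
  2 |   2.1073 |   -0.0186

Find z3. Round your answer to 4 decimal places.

z3 = 2.1073 − (-0.0186)·(2.1073 − 2.2000) / (-0.0186 − 3.5656)
   = 2.1073 − (0.001724)/(-3.584200) = 2.107781

2.1078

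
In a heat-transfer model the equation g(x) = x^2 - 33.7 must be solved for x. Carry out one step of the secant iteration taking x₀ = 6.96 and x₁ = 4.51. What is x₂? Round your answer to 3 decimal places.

g(6.96) = 14.74160, g(4.51) = -13.35990
x₂ = 4.51000 − (-13.35990)·(4.51000 − 6.96000) / (-13.35990 − 14.74160) = 4.51000 − (32.73176)/(-28.10150) = 5.67477

5.675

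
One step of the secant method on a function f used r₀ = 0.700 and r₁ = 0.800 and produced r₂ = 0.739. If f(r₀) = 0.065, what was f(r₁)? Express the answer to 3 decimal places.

The secant line through (0.700, 0.065) and (0.800, f(r₁)) crosses zero at r₂ = 0.739.
So (0.700, 0.065), (0.800, f(r₁)), (0.739, 0) are collinear:
f(r₁) = 0.065 · (0.800 − 0.739) / (0.700 − 0.739) = 0.065 · (0.06100)/(-0.03900) = -0.10167

-0.102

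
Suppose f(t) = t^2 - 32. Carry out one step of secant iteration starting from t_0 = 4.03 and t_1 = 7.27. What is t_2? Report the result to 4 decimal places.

5.4246

f(4.03) = -15.759100, f(7.27) = 20.852900
t_2 = 7.270000 − 20.852900·(7.270000 − 4.030000) / (20.852900 − (-15.759100)) = 7.270000 − (67.563396)/(36.612000) = 5.424611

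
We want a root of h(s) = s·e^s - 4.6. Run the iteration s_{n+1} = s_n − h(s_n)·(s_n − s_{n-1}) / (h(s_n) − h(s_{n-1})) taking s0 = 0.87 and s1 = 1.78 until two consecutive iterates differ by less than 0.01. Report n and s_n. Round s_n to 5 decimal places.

h(0.87) = -2.5233876, h(1.78) = 5.9551444
s2 = 1.7800000 − 5.9551444·(0.9100000)/(8.4785320) = 1.1408349;  |Δ| = 0.6391651
h(1.1408349) = -1.0298938
s3 = 1.1408349 − (-1.0298938)·(-0.6391651)/(-6.9850383) = 1.2350752;  |Δ| = 0.0942403
h(1.2350752) = -0.3530243
s4 = 1.2350752 − (-0.3530243)·(0.0942403)/(0.6768696) = 1.2842267;  |Δ| = 0.0491514
h(1.2842267) = 0.0384647
s5 = 1.2842267 − 0.0384647·(0.0491514)/(0.3914889) = 1.2793974;  |Δ| = 0.0048292
|s5 − s4| = 0.0048292 < 0.01

n = 5, s_n = 1.27940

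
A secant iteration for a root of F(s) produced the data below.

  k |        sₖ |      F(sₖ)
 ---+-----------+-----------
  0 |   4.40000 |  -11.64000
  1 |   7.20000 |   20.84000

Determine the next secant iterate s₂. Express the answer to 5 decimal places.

s₂ = 7.20000 − 20.84000·(7.20000 − 4.40000) / (20.84000 − (-11.64000))
   = 7.20000 − (58.3520000)/(32.4800000) = 5.4034483

5.40345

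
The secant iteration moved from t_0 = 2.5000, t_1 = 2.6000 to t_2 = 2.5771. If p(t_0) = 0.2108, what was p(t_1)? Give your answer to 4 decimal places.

The secant line through (2.5000, 0.2108) and (2.6000, p(t_1)) crosses zero at t_2 = 2.5771.
So (2.5000, 0.2108), (2.6000, p(t_1)), (2.5771, 0) are collinear:
p(t_1) = 0.2108 · (2.6000 − 2.5771) / (2.5000 − 2.5771) = 0.2108 · (0.022900)/(-0.077100) = -0.062611

-0.0626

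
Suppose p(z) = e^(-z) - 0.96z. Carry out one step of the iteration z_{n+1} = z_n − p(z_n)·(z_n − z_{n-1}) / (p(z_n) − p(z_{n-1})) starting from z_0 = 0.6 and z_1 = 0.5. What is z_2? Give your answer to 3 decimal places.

p(0.6) = -0.02719, p(0.5) = 0.12653
z_2 = 0.50000 − 0.12653·(0.50000 − 0.60000) / (0.12653 − (-0.02719)) = 0.50000 − (-0.01265)/(0.15372) = 0.58231

0.582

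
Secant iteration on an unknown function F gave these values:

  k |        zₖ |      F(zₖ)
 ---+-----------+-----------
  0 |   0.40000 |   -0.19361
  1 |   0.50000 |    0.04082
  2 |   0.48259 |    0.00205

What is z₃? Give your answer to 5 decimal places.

z₃ = 0.48259 − 0.00205·(0.48259 − 0.50000) / (0.00205 − 0.04082)
   = 0.48259 − (-0.0000357)/(-0.0387700) = 0.4816694

0.48167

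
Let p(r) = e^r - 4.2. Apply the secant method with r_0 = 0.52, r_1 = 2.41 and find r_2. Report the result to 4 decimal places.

p(0.52) = -2.517972, p(2.41) = 6.933961
r_2 = 2.410000 − 6.933961·(2.410000 − 0.520000) / (6.933961 − (-2.517972)) = 2.410000 − (13.105187)/(9.451933) = 1.023491

1.0235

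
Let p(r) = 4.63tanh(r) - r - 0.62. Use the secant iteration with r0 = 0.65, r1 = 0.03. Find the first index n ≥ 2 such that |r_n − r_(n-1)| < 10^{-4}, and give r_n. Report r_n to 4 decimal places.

n = 5, r_n = 0.1730

p(0.65) = 1.376832, p(0.03) = -0.511142
r2 = 0.030000 − (-0.511142)·(-0.620000)/(-1.887974) = 0.197856;  |Δ| = 0.167856
p(0.197856) = 0.086448
r3 = 0.197856 − 0.086448·(0.167856)/(0.597590) = 0.173574;  |Δ| = 0.024282
p(0.173574) = 0.002098
r4 = 0.173574 − 0.002098·(-0.024282)/(-0.084350) = 0.172970;  |Δ| = 0.000604
p(0.172970) = -0.000012
r5 = 0.172970 − (-0.000012)·(-0.000604)/(-0.002110) = 0.172973;  |Δ| = 0.000003
|r5 − r4| = 0.000003 < 10^{-4}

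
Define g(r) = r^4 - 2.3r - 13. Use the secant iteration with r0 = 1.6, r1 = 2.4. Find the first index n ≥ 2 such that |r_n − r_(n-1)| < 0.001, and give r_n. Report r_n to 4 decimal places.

g(1.6) = -10.126400, g(2.4) = 14.657600
r2 = 2.400000 − 14.657600·(0.800000)/(24.784000) = 1.926869;  |Δ| = 0.473131
g(1.926869) = -3.646737
r3 = 1.926869 − (-3.646737)·(-0.473131)/(-18.304337) = 2.021130;  |Δ| = 0.094261
g(2.021130) = -0.961651
r4 = 2.021130 − (-0.961651)·(0.094261)/(2.685086) = 2.054889;  |Δ| = 0.033759
g(2.054889) = 0.103843
r5 = 2.054889 − 0.103843·(0.033759)/(1.065494) = 2.051599;  |Δ| = 0.003290
g(2.051599) = -0.002509
r6 = 2.051599 − (-0.002509)·(-0.003290)/(-0.106353) = 2.051676;  |Δ| = 0.000078
|r6 − r5| = 0.000078 < 0.001

n = 6, r_n = 2.0517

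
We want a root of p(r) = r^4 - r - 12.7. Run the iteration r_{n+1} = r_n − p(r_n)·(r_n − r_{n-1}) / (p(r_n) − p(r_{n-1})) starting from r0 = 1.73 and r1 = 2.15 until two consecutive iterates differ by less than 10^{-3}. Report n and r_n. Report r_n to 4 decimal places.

p(1.73) = -5.472550, p(2.15) = 6.517506
r2 = 2.150000 − 6.517506·(0.420000)/(11.990056) = 1.921698;  |Δ| = 0.228302
p(1.921698) = -0.984014
r3 = 1.921698 − (-0.984014)·(-0.228302)/(-7.501520) = 1.951646;  |Δ| = 0.029948
p(1.951646) = -0.143768
r4 = 1.951646 − (-0.143768)·(0.029948)/(0.840245) = 1.956770;  |Δ| = 0.005124
p(1.956770) = 0.004072
r5 = 1.956770 − 0.004072·(0.005124)/(0.147841) = 1.956629;  |Δ| = 0.000141
|r5 − r4| = 0.000141 < 10^{-3}

n = 5, r_n = 1.9566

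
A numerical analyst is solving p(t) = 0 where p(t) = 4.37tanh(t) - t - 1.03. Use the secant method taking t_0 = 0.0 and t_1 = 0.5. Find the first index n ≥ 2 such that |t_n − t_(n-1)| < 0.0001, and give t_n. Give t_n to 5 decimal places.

n = 5, t_n = 0.31914

p(0.0) = -1.0300000, p(0.5) = 0.4894520
t_2 = 0.5000000 − 0.4894520·(0.5000000)/(1.5194520) = 0.3389380;  |Δ| = 0.1610620
p(0.3389380) = 0.0579935
t_3 = 0.3389380 − 0.0579935·(-0.1610620)/(-0.4314585) = 0.3172892;  |Δ| = 0.0216488
p(0.3172892) = -0.0054643
t_4 = 0.3172892 − (-0.0054643)·(-0.0216488)/(-0.0634578) = 0.3191534;  |Δ| = 0.0018642
p(0.3191534) = 0.0000456
t_5 = 0.3191534 − 0.0000456·(0.0018642)/(0.0055099) = 0.3191379;  |Δ| = 0.0000154
|t_5 − t_4| = 0.0000154 < 0.0001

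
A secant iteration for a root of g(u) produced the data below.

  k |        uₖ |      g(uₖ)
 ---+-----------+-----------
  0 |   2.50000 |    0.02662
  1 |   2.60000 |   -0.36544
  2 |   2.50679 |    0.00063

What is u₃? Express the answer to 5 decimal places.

u₃ = 2.50679 − 0.00063·(2.50679 − 2.60000) / (0.00063 − (-0.36544))
   = 2.50679 − (-0.0000587)/(0.3660700) = 2.5069504

2.50695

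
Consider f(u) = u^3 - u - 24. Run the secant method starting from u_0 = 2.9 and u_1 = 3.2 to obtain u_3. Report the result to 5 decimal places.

2.99955

f(2.9) = -2.5110000, f(3.2) = 5.5680000
u_2 = 3.2000000 − 5.5680000·(3.2000000 − 2.9000000) / (5.5680000 − (-2.5110000)) = 3.2000000 − (1.6704000)/(8.0790000) = 2.9932417
f(2.9932417) = -0.1753041
u_3 = 2.9932417 − (-0.1753041)·(2.9932417 − 3.2000000) / (-0.1753041 − 5.5680000) = 2.9932417 − (0.0362456)/(-5.7433041) = 2.9995527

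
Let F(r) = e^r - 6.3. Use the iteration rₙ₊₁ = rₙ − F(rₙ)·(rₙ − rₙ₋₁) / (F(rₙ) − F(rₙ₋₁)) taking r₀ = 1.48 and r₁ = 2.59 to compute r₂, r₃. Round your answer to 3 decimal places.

1.717, 1.799

F(1.48) = -1.90705, F(2.59) = 7.02977
r₂ = 2.59000 − 7.02977·(2.59000 − 1.48000) / (7.02977 − (-1.90705)) = 2.59000 − (7.80305)/(8.93683) = 1.71687
F(1.71687) = -0.73295
r₃ = 1.71687 − (-0.73295)·(1.71687 − 2.59000) / (-0.73295 − 7.02977) = 1.71687 − (0.63996)/(-7.76272) = 1.79931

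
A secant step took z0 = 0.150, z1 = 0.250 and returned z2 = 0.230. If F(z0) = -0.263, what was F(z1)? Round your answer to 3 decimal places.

0.066

The secant line through (0.150, -0.263) and (0.250, F(z1)) crosses zero at z2 = 0.230.
So (0.150, -0.263), (0.250, F(z1)), (0.230, 0) are collinear:
F(z1) = -0.263 · (0.250 − 0.230) / (0.150 − 0.230) = -0.263 · (0.02000)/(-0.08000) = 0.06575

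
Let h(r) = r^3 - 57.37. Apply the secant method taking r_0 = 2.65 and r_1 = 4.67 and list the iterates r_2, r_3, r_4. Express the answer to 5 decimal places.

h(2.65) = -38.7603750, h(4.67) = 44.4775630
r_2 = 4.6700000 − 44.4775630·(4.6700000 − 2.6500000) / (44.4775630 − (-38.7603750)) = 4.6700000 − (89.8446773)/(83.2379380) = 3.5906283
h(3.5906283) = -11.0774252
r_3 = 3.5906283 − (-11.0774252)·(3.5906283 − 4.6700000) / (-11.0774252 − 44.4775630) = 3.5906283 − (11.9566596)/(-55.5549882) = 3.8058503
h(3.8058503) = -2.2441729
r_4 = 3.8058503 − (-2.2441729)·(3.8058503 − 3.5906283) / (-2.2441729 − (-11.0774252)) = 3.8058503 − (-0.4829955)/(8.8332523) = 3.8605296

3.59063, 3.80585, 3.86053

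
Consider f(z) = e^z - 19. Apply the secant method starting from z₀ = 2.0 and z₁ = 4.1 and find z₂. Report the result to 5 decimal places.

2.46048

f(2.0) = -11.6109439, f(4.1) = 41.3402876
z₂ = 4.1000000 − 41.3402876·(4.1000000 − 2.0000000) / (41.3402876 − (-11.6109439)) = 4.1000000 − (86.8146040)/(52.9512315) = 2.4604800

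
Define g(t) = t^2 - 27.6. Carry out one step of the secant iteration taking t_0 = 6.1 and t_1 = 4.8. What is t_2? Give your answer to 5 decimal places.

g(6.1) = 9.6100000, g(4.8) = -4.5600000
t_2 = 4.8000000 − (-4.5600000)·(4.8000000 − 6.1000000) / (-4.5600000 − 9.6100000) = 4.8000000 − (5.9280000)/(-14.1700000) = 5.2183486

5.21835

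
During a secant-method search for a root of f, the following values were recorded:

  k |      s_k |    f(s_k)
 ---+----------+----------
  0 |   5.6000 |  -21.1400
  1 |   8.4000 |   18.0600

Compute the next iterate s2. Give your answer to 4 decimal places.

7.1100

s2 = 8.4000 − 18.0600·(8.4000 − 5.6000) / (18.0600 − (-21.1400))
   = 8.4000 − (50.568000)/(39.200000) = 7.110000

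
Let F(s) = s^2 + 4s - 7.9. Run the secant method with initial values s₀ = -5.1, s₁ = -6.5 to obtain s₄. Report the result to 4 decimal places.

F(-5.1) = -2.290000, F(-6.5) = 8.350000
s₂ = -6.500000 − 8.350000·(-6.500000 − (-5.100000)) / (8.350000 − (-2.290000)) = -6.500000 − (-11.690000)/(10.640000) = -5.401316
F(-5.401316) = -0.331051
s₃ = -5.401316 − (-0.331051)·(-5.401316 − (-6.500000)) / (-0.331051 − 8.350000) = -5.401316 − (-0.363720)/(-8.681051) = -5.443214
F(-5.443214) = -0.044277
s₄ = -5.443214 − (-0.044277)·(-5.443214 − (-5.401316)) / (-0.044277 − (-0.331051)) = -5.443214 − (0.001855)/(0.286773) = -5.449683

-5.4497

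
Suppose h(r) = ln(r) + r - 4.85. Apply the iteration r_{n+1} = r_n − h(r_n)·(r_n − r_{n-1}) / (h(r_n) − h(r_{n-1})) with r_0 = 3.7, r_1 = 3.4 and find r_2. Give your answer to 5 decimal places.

3.57648

h(3.7) = 0.1583328, h(3.4) = -0.2262246
r_2 = 3.4000000 − (-0.2262246)·(3.4000000 − 3.7000000) / (-0.2262246 − 0.1583328) = 3.4000000 − (0.0678674)/(-0.3845574) = 3.5764818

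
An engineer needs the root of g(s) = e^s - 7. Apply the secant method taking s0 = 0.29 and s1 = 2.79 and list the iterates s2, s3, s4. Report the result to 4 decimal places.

1.2374, 1.6673, 2.0626

g(0.29) = -5.663573, g(2.79) = 9.281020
s2 = 2.790000 − 9.281020·(2.790000 − 0.290000) / (9.281020 − (-5.663573)) = 2.790000 − (23.202550)/(14.944592) = 1.237428
g(1.237428) = -3.553262
s3 = 1.237428 − (-3.553262)·(1.237428 − 2.790000) / (-3.553262 − 9.281020) = 1.237428 − (5.516693)/(-12.834281) = 1.667269
g(1.667269) = -1.702321
s4 = 1.667269 − (-1.702321)·(1.667269 − 1.237428) / (-1.702321 − (-3.553262)) = 1.667269 − (-0.731726)/(1.850941) = 2.062596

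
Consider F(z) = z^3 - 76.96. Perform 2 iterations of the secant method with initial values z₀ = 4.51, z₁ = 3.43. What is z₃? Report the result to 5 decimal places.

4.26568

F(4.51) = 14.7738510, F(3.43) = -36.6063930
z₂ = 3.4300000 − (-36.6063930)·(3.4300000 − 4.5100000) / (-36.6063930 − 14.7738510) = 3.4300000 − (39.5349044)/(-51.3802440) = 4.1994573
F(4.1994573) = -2.9007153
z₃ = 4.1994573 − (-2.9007153)·(4.1994573 − 3.4300000) / (-2.9007153 − (-36.6063930)) = 4.1994573 − (-2.2319766)/(33.7056777) = 4.2656769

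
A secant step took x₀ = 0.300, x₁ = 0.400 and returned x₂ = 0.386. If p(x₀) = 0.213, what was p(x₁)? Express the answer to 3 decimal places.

-0.035

The secant line through (0.300, 0.213) and (0.400, p(x₁)) crosses zero at x₂ = 0.386.
So (0.300, 0.213), (0.400, p(x₁)), (0.386, 0) are collinear:
p(x₁) = 0.213 · (0.400 − 0.386) / (0.300 − 0.386) = 0.213 · (0.01400)/(-0.08600) = -0.03467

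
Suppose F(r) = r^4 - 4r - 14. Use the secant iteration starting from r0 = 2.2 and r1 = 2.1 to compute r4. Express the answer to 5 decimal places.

2.18359

F(2.2) = 0.6256000, F(2.1) = -2.9519000
r2 = 2.1000000 − (-2.9519000)·(2.1000000 − 2.2000000) / (-2.9519000 − 0.6256000) = 2.1000000 − (0.2951900)/(-3.5775000) = 2.1825129
F(2.1825129) = -0.0404277
r3 = 2.1825129 − (-0.0404277)·(2.1825129 − 2.1000000) / (-0.0404277 − (-2.9519000)) = 2.1825129 − (-0.0033358)/(2.9114723) = 2.1836587
F(2.1836587) = 0.0026720
r4 = 2.1836587 − 0.0026720·(2.1836587 − 2.1825129) / (0.0026720 − (-0.0404277)) = 2.1836587 − (0.0000031)/(0.0430997) = 2.1835876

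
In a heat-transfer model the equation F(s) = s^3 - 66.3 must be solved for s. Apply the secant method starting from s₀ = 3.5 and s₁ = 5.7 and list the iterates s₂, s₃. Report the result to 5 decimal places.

3.86211, 3.98734

F(3.5) = -23.4250000, F(5.7) = 118.8930000
s₂ = 5.7000000 − 118.8930000·(5.7000000 − 3.5000000) / (118.8930000 − (-23.4250000)) = 5.7000000 − (261.5646000)/(142.3180000) = 3.8621116
F(3.8621116) = -8.6931060
s₃ = 3.8621116 − (-8.6931060)·(3.8621116 − 5.7000000) / (-8.6931060 − 118.8930000) = 3.8621116 − (15.9769585)/(-127.5861060) = 3.9873365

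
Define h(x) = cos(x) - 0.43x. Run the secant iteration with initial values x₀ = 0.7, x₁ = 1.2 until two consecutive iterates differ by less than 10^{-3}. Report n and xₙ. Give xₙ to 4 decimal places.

h(0.7) = 0.463842, h(1.2) = -0.153642
x₂ = 1.200000 − (-0.153642)·(0.500000)/(-0.617484) = 1.075590;  |Δ| = 0.124410
h(1.075590) = 0.012709
x₃ = 1.075590 − 0.012709·(-0.124410)/(0.166352) = 1.085095;  |Δ| = 0.009505
h(1.085095) = 0.000238
x₄ = 1.085095 − 0.000238·(0.009505)/(-0.012472) = 1.085276;  |Δ| = 0.000181
|x₄ − x₃| = 0.000181 < 10^{-3}

n = 4, xₙ = 1.0853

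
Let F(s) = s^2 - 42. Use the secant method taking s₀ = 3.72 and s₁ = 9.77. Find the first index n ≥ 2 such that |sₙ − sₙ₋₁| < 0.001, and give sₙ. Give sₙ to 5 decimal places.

F(3.72) = -28.1616000, F(9.77) = 53.4529000
s₂ = 9.7700000 − 53.4529000·(6.0500000)/(81.6145000) = 5.8075908;  |Δ| = 3.9624092
F(5.8075908) = -8.2718890
s₃ = 5.8075908 − (-8.2718890)·(-3.9624092)/(-61.7247890) = 6.3386029;  |Δ| = 0.5310121
F(6.3386029) = -1.8221133
s₄ = 6.3386029 − (-1.8221133)·(0.5310121)/(6.4497757) = 6.4886181;  |Δ| = 0.1500152
F(6.4886181) = 0.1021644
s₅ = 6.4886181 − 0.1021644·(0.1500152)/(1.9242778) = 6.4806534;  |Δ| = 0.0079647
F(6.4806534) = -0.0011314
s₆ = 6.4806534 − (-0.0011314)·(-0.0079647)/(-0.1032958) = 6.4807406;  |Δ| = 0.0000872
|s₆ − s₅| = 0.0000872 < 0.001

n = 6, sₙ = 6.48074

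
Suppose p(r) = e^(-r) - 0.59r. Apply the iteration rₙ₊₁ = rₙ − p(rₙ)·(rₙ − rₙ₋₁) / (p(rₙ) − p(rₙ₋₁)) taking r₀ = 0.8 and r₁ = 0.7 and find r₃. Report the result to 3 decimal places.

p(0.8) = -0.02267, p(0.7) = 0.08359
r₂ = 0.70000 − 0.08359·(0.70000 − 0.80000) / (0.08359 − (-0.02267)) = 0.70000 − (-0.00836)/(0.10626) = 0.77866
p(0.77866) = -0.00039
r₃ = 0.77866 − (-0.00039)·(0.77866 − 0.70000) / (-0.00039 − 0.08359) = 0.77866 − (-0.00003)/(-0.08398) = 0.77830

0.778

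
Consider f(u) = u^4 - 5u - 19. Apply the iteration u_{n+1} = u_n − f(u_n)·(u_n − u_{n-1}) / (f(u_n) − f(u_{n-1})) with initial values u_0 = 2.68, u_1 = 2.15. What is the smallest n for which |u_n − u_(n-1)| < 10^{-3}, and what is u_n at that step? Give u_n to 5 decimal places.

f(2.68) = 19.1868698, f(2.15) = -8.3824938
u_2 = 2.1500000 − (-8.3824938)·(-0.5300000)/(-27.5693635) = 2.3111471;  |Δ| = 0.1611471
f(2.3111471) = -2.0251738
u_3 = 2.3111471 − (-2.0251738)·(0.1611471)/(6.3573199) = 2.3624817;  |Δ| = 0.0513346
f(2.3624817) = 0.3387222
u_4 = 2.3624817 − 0.3387222·(0.0513346)/(2.3638960) = 2.3551260;  |Δ| = 0.0073557
f(2.3551260) = -0.0106548
u_5 = 2.3551260 − (-0.0106548)·(-0.0073557)/(-0.3493770) = 2.3553503;  |Δ| = 0.0002243
|u_5 − u_4| = 0.0002243 < 10^{-3}

n = 5, u_n = 2.35535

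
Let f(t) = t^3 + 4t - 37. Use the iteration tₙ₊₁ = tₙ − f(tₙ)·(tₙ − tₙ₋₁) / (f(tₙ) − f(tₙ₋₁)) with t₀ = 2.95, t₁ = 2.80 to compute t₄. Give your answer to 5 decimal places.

2.93424

f(2.95) = 0.4723750, f(2.80) = -3.8480000
t₂ = 2.8000000 − (-3.8480000)·(2.8000000 − 2.9500000) / (-3.8480000 − 0.4723750) = 2.8000000 − (0.5772000)/(-4.3203750) = 2.9335995
f(2.9335995) = -0.0190266
t₃ = 2.9335995 − (-0.0190266)·(2.9335995 − 2.8000000) / (-0.0190266 − (-3.8480000)) = 2.9335995 − (-0.0025419)/(3.8289734) = 2.9342634
f(2.9342634) = 0.0007726
t₄ = 2.9342634 − 0.0007726·(2.9342634 − 2.9335995) / (0.0007726 − (-0.0190266)) = 2.9342634 − (0.0000005)/(0.0197992) = 2.9342375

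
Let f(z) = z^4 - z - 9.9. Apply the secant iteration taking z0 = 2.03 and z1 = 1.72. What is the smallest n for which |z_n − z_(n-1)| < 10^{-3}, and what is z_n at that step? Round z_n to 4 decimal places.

n = 5, z_n = 1.8515

f(2.03) = 5.051817, f(1.72) = -2.867869
z2 = 1.720000 − (-2.867869)·(-0.310000)/(-7.919686) = 1.832257;  |Δ| = 0.112257
f(1.832257) = -0.461697
z3 = 1.832257 − (-0.461697)·(0.112257)/(2.406172) = 1.853797;  |Δ| = 0.021540
f(1.853797) = 0.056166
z4 = 1.853797 − 0.056166·(0.021540)/(0.517864) = 1.851461;  |Δ| = 0.002336
f(1.851461) = -0.000917
z5 = 1.851461 − (-0.000917)·(-0.002336)/(-0.057083) = 1.851498;  |Δ| = 0.000038
|z5 − z4| = 0.000038 < 10^{-3}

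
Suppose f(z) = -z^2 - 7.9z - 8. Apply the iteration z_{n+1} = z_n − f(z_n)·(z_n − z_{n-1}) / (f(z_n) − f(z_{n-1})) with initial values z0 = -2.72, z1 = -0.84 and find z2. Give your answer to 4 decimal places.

-1.3169

f(-2.72) = 6.089600, f(-0.84) = -2.069600
z2 = -0.840000 − (-2.069600)·(-0.840000 − (-2.720000)) / (-2.069600 − 6.089600) = -0.840000 − (-3.890848)/(-8.159200) = -1.316866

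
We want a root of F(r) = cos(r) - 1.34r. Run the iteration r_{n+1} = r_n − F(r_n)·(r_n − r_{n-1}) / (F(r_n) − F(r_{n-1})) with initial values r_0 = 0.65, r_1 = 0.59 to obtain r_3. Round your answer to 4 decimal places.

F(0.65) = -0.074916, F(0.59) = 0.040341
r_2 = 0.590000 − 0.040341·(0.590000 − 0.650000) / (0.040341 − (-0.074916)) = 0.590000 − (-0.002420)/(0.115257) = 0.611000
F(0.611000) = 0.000334
r_3 = 0.611000 − 0.000334·(0.611000 − 0.590000) / (0.000334 − 0.040341) = 0.611000 − (0.000007)/(-0.040007) = 0.611176

0.6112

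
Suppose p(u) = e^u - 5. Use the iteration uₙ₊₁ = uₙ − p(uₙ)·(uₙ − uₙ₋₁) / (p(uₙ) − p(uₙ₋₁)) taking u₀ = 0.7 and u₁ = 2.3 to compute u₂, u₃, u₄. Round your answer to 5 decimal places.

p(0.7) = -2.9862473, p(2.3) = 4.9741825
u₂ = 2.3000000 − 4.9741825·(2.3000000 − 0.7000000) / (4.9741825 − (-2.9862473)) = 2.3000000 − (7.9586919)/(7.9604297) = 1.3002183
p(1.3002183) = -1.3299022
u₃ = 1.3002183 − (-1.3299022)·(1.3002183 − 2.3000000) / (-1.3299022 − 4.9741825) = 1.3002183 − (1.3296119)/(-6.3040847) = 1.5111311
p(1.5111311) = -0.4681463
u₄ = 1.5111311 − (-0.4681463)·(1.5111311 − 1.3002183) / (-0.4681463 − (-1.3299022)) = 1.5111311 − (-0.0987380)/(0.8617559) = 1.6257088

1.30022, 1.51113, 1.62571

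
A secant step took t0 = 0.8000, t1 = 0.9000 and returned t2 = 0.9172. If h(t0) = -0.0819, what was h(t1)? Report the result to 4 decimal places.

-0.0120

The secant line through (0.8000, -0.0819) and (0.9000, h(t1)) crosses zero at t2 = 0.9172.
So (0.8000, -0.0819), (0.9000, h(t1)), (0.9172, 0) are collinear:
h(t1) = -0.0819 · (0.9000 − 0.9172) / (0.8000 − 0.9172) = -0.0819 · (-0.017200)/(-0.117200) = -0.012019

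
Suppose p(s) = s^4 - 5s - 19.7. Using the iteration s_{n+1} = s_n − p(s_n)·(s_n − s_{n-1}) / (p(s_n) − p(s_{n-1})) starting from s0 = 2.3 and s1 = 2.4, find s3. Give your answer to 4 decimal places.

2.3700

p(2.3) = -3.215900, p(2.4) = 1.477600
s2 = 2.400000 − 1.477600·(2.400000 − 2.300000) / (1.477600 − (-3.215900)) = 2.400000 − (0.147760)/(4.693500) = 2.368518
p(2.368518) = -0.071856
s3 = 2.368518 − (-0.071856)·(2.368518 − 2.400000) / (-0.071856 − 1.477600) = 2.368518 − (0.002262)/(-1.549456) = 2.369978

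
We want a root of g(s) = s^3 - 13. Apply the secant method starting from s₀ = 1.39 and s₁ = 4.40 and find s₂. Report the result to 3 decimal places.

1.766

g(1.39) = -10.31438, g(4.40) = 72.18400
s₂ = 4.40000 − 72.18400·(4.40000 − 1.39000) / (72.18400 − (-10.31438)) = 4.40000 − (217.27384)/(82.49838) = 1.76633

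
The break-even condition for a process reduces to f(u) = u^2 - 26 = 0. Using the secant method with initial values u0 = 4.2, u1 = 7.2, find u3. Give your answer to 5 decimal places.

5.07033

f(4.2) = -8.3600000, f(7.2) = 25.8400000
u2 = 7.2000000 − 25.8400000·(7.2000000 − 4.2000000) / (25.8400000 − (-8.3600000)) = 7.2000000 − (77.5200000)/(34.2000000) = 4.9333333
f(4.9333333) = -1.6622222
u3 = 4.9333333 − (-1.6622222)·(4.9333333 − 7.2000000) / (-1.6622222 − 25.8400000) = 4.9333333 − (3.7677037)/(-27.5022222) = 5.0703297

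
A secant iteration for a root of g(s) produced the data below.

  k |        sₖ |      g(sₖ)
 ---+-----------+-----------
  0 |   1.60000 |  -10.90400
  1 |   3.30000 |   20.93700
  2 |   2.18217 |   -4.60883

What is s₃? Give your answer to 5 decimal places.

s₃ = 2.18217 − (-4.60883)·(2.18217 − 3.30000) / (-4.60883 − 20.93700)
   = 2.18217 − (5.1518884)/(-25.5458300) = 2.3838424

2.38384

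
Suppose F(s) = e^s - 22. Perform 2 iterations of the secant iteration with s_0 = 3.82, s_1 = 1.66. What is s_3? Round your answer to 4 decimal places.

3.6269

F(3.82) = 23.604208, F(1.66) = -16.740689
s_2 = 1.660000 − (-16.740689)·(1.660000 − 3.820000) / (-16.740689 − 23.604208) = 1.660000 − (36.159889)/(-40.344897) = 2.556269
F(2.556269) = -9.112354
s_3 = 2.556269 − (-9.112354)·(2.556269 − 1.660000) / (-9.112354 − (-16.740689)) = 2.556269 − (-8.167122)/(7.628335) = 3.626899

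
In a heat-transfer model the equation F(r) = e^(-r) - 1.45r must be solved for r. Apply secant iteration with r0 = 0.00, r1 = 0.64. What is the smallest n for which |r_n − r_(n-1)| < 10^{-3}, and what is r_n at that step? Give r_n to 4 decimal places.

n = 4, r_n = 0.4429

F(0.00) = 1.000000, F(0.64) = -0.400708
r2 = 0.640000 − (-0.400708)·(0.640000)/(-1.400708) = 0.456912;  |Δ| = 0.183088
F(0.456912) = -0.029286
r3 = 0.456912 − (-0.029286)·(-0.183088)/(0.371421) = 0.442476;  |Δ| = 0.014436
F(0.442476) = 0.000854
r4 = 0.442476 − 0.000854·(-0.014436)/(0.030141) = 0.442885;  |Δ| = 0.000409
|r4 − r3| = 0.000409 < 10^{-3}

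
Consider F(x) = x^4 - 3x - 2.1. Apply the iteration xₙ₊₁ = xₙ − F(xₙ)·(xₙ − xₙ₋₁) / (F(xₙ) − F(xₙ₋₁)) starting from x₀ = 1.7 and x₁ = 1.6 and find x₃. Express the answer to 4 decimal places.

1.6252

F(1.7) = 1.152100, F(1.6) = -0.346400
x₂ = 1.600000 − (-0.346400)·(1.600000 − 1.700000) / (-0.346400 − 1.152100) = 1.600000 − (0.034640)/(-1.498500) = 1.623116
F(1.623116) = -0.028722
x₃ = 1.623116 − (-0.028722)·(1.623116 − 1.600000) / (-0.028722 − (-0.346400)) = 1.623116 − (-0.000664)/(0.317678) = 1.625206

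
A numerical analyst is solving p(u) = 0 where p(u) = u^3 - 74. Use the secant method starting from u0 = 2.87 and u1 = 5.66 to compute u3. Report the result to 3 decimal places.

p(2.87) = -50.36010, p(5.66) = 107.32150
u2 = 5.66000 − 107.32150·(5.66000 − 2.87000) / (107.32150 − (-50.36010)) = 5.66000 − (299.42697)/(157.68159) = 3.76107
p(3.76107) = -20.79741
u3 = 3.76107 − (-20.79741)·(3.76107 − 5.66000) / (-20.79741 − 107.32150) = 3.76107 − (39.49291)/(-128.11890) = 4.06932

4.069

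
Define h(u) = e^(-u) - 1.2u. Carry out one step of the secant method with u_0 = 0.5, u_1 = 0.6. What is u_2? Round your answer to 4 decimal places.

h(0.5) = 0.006531, h(0.6) = -0.171188
u_2 = 0.600000 − (-0.171188)·(0.600000 − 0.500000) / (-0.171188 − 0.006531) = 0.600000 − (-0.017119)/(-0.177719) = 0.503675

0.5037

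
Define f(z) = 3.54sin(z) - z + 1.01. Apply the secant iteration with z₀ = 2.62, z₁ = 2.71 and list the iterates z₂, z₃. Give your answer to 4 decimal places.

f(2.62) = 0.153846, f(2.71) = -0.219154
z₂ = 2.710000 − (-0.219154)·(2.710000 − 2.620000) / (-0.219154 − 0.153846) = 2.710000 − (-0.019724)/(-0.373001) = 2.657121
f(2.657121) = 0.001602
z₃ = 2.657121 − 0.001602·(2.657121 − 2.710000) / (0.001602 − (-0.219154)) = 2.657121 − (-0.000085)/(0.220756) = 2.657505

2.6571, 2.6575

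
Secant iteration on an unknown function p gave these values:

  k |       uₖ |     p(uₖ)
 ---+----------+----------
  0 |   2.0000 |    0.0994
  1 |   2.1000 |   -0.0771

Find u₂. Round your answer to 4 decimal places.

2.0563

u₂ = 2.1000 − (-0.0771)·(2.1000 − 2.0000) / (-0.0771 − 0.0994)
   = 2.1000 − (-0.007710)/(-0.176500) = 2.056317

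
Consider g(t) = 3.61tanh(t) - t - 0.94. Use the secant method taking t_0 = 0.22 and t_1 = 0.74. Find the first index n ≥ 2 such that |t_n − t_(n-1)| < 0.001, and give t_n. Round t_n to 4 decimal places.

g(0.22) = -0.378370, g(0.74) = 0.591214
t_2 = 0.740000 − 0.591214·(0.520000)/(0.969584) = 0.422924;  |Δ| = 0.317076
g(0.422924) = 0.078878
t_3 = 0.422924 − 0.078878·(-0.317076)/(-0.512336) = 0.374108;  |Δ| = 0.048816
g(0.374108) = -0.023245
t_4 = 0.374108 − (-0.023245)·(-0.048816)/(-0.102123) = 0.385220;  |Δ| = 0.011111
g(0.385220) = 0.000487
t_5 = 0.385220 − 0.000487·(0.011111)/(0.023732) = 0.384992;  |Δ| = 0.000228
|t_5 − t_4| = 0.000228 < 0.001

n = 5, t_n = 0.3850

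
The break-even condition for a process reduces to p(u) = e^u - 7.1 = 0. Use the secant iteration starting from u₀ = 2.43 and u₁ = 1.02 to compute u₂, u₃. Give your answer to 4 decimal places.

p(2.43) = 4.258882, p(1.02) = -4.326805
u₂ = 1.020000 − (-4.326805)·(1.020000 − 2.430000) / (-4.326805 − 4.258882) = 1.020000 − (6.100795)/(-8.585687) = 1.730577
p(1.730577) = -1.456088
u₃ = 1.730577 − (-1.456088)·(1.730577 − 1.020000) / (-1.456088 − (-4.326805)) = 1.730577 − (-1.034663)/(2.870717) = 2.090997

1.7306, 2.0910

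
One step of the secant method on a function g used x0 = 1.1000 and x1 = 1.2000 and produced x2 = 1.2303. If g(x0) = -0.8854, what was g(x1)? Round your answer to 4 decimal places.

The secant line through (1.1000, -0.8854) and (1.2000, g(x1)) crosses zero at x2 = 1.2303.
So (1.1000, -0.8854), (1.2000, g(x1)), (1.2303, 0) are collinear:
g(x1) = -0.8854 · (1.2000 − 1.2303) / (1.1000 − 1.2303) = -0.8854 · (-0.030300)/(-0.130300) = -0.205891

-0.2059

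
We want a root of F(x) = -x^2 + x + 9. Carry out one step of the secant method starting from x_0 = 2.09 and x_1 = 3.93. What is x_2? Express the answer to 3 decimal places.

F(2.09) = 6.72190, F(3.93) = -2.51490
x_2 = 3.93000 − (-2.51490)·(3.93000 − 2.09000) / (-2.51490 − 6.72190) = 3.93000 − (-4.62742)/(-9.23680) = 3.42902

3.429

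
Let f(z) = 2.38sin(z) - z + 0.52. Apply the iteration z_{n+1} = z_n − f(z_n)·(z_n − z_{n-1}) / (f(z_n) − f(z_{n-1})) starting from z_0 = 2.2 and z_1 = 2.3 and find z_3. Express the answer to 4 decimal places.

f(2.2) = 0.244221, f(2.3) = -0.005222
z_2 = 2.300000 − (-0.005222)·(2.300000 − 2.200000) / (-0.005222 − 0.244221) = 2.300000 − (-0.000522)/(-0.249443) = 2.297907
f(2.297907) = 0.000187
z_3 = 2.297907 − 0.000187·(2.297907 − 2.300000) / (0.000187 − (-0.005222)) = 2.297907 − (0.000000)/(0.005409) = 2.297979

2.2980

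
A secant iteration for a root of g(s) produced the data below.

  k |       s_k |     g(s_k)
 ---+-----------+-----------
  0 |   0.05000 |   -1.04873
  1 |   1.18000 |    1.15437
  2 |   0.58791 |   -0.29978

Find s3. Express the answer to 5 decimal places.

s3 = 0.58791 − (-0.29978)·(0.58791 − 1.18000) / (-0.29978 − 1.15437)
   = 0.58791 − (0.1774967)/(-1.4541500) = 0.7099722

0.70997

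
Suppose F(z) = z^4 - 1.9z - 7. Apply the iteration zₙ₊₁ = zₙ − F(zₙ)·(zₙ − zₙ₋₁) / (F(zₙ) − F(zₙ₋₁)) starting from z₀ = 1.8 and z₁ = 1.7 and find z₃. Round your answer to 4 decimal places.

1.7964

F(1.8) = 0.077600, F(1.7) = -1.877900
z₂ = 1.700000 − (-1.877900)·(1.700000 − 1.800000) / (-1.877900 − 0.077600) = 1.700000 − (0.187790)/(-1.955500) = 1.796032
F(1.796032) = -0.007127
z₃ = 1.796032 − (-0.007127)·(1.796032 − 1.700000) / (-0.007127 − (-1.877900)) = 1.796032 − (-0.000684)/(1.870773) = 1.796398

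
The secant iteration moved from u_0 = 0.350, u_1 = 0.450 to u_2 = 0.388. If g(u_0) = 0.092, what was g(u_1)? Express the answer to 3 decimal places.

The secant line through (0.350, 0.092) and (0.450, g(u_1)) crosses zero at u_2 = 0.388.
So (0.350, 0.092), (0.450, g(u_1)), (0.388, 0) are collinear:
g(u_1) = 0.092 · (0.450 − 0.388) / (0.350 − 0.388) = 0.092 · (0.06200)/(-0.03800) = -0.15011

-0.150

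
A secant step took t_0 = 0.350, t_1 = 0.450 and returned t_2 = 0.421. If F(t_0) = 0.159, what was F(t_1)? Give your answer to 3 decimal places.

The secant line through (0.350, 0.159) and (0.450, F(t_1)) crosses zero at t_2 = 0.421.
So (0.350, 0.159), (0.450, F(t_1)), (0.421, 0) are collinear:
F(t_1) = 0.159 · (0.450 − 0.421) / (0.350 − 0.421) = 0.159 · (0.02900)/(-0.07100) = -0.06494

-0.065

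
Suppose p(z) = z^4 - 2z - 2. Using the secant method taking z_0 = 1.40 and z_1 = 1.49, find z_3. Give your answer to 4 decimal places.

1.4945

p(1.40) = -0.958400, p(1.49) = -0.051156
z_2 = 1.490000 − (-0.051156)·(1.490000 − 1.400000) / (-0.051156 − (-0.958400)) = 1.490000 − (-0.004604)/(0.907244) = 1.495075
p(1.495075) = 0.006186
z_3 = 1.495075 − 0.006186·(1.495075 − 1.490000) / (0.006186 − (-0.051156)) = 1.495075 − (0.000031)/(0.057342) = 1.494527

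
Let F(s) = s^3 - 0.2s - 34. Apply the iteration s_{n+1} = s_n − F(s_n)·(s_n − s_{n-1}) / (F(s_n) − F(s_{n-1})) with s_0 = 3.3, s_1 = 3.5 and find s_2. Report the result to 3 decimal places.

F(3.3) = 1.27700, F(3.5) = 8.17500
s_2 = 3.50000 − 8.17500·(3.50000 − 3.30000) / (8.17500 − 1.27700) = 3.50000 − (1.63500)/(6.89800) = 3.26297

3.263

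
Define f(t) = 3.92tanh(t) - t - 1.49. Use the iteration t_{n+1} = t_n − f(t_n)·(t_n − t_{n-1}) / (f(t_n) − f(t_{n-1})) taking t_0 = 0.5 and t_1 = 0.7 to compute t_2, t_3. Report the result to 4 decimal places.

0.5998, 0.5907

f(0.5) = -0.178501, f(0.7) = 0.179122
t_2 = 0.700000 − 0.179122·(0.700000 − 0.500000) / (0.179122 − (-0.178501)) = 0.700000 − (0.035824)/(0.357622) = 0.599826
f(0.599826) = 0.014924
t_3 = 0.599826 − 0.014924·(0.599826 − 0.700000) / (0.014924 − 0.179122) = 0.599826 − (-0.001495)/(-0.164198) = 0.590722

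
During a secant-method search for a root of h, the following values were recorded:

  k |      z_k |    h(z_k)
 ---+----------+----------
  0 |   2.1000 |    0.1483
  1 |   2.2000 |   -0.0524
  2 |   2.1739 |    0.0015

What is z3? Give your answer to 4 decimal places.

z3 = 2.1739 − 0.0015·(2.1739 − 2.2000) / (0.0015 − (-0.0524))
   = 2.1739 − (-0.000039)/(0.053900) = 2.174626

2.1746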